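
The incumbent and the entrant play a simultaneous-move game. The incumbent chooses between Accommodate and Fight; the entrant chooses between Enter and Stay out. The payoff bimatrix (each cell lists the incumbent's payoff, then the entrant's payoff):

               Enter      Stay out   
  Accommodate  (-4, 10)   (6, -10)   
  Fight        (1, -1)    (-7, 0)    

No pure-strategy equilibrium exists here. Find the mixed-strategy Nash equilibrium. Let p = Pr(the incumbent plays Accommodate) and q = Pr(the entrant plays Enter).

The incumbent's mix must leave the entrant indifferent between Enter and Stay out.
  the entrant's expected payoff from Enter: p·10 + (1−p)·(-1) = 11p - 1
  the entrant's expected payoff from Stay out: p·(-10) + (1−p)·0 = -10p
  11p - 1 = -10p  ⇒  21p = 1  ⇒  p = 1/21.
The incumbent's indifference between Accommodate and Fight determines the entrant's mixing probability q:
  the incumbent's payoff to Accommodate: q·(-4) + (1−q)·6 = -10q + 6
  the incumbent's payoff to Fight: q·1 + (1−q)·(-7) = 8q - 7
  -10q + 6 = 8q - 7  ⇒  -18q = -13  ⇒  q = 13/18.

p = 1/21, q = 13/18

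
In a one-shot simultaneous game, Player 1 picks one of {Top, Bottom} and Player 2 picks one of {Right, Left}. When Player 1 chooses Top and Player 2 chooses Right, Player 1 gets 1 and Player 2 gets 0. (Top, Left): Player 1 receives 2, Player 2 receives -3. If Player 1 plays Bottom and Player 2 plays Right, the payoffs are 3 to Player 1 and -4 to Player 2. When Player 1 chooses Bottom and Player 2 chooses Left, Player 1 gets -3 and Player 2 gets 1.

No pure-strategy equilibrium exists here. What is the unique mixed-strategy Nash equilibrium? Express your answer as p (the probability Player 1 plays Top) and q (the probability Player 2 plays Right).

p = 5/8, q = 5/7

Player 1's mix must leave Player 2 indifferent between Right and Left.
  Player 2's payoff from Right: p·0 + (1−p)·(-4) = 4p - 4
  Player 2's payoff from Left: p·(-3) + (1−p)·1 = -4p + 1
  4p - 4 = -4p + 1  ⇒  8p = 5  ⇒  p = 5/8.
Player 1's indifference between Top and Bottom determines Player 2's mixing probability q:
  Player 1's payoff from Top: q·1 + (1−q)·2 = -q + 2
  Player 1's payoff from Bottom: q·3 + (1−q)·(-3) = 6q - 3
  -q + 2 = 6q - 3  ⇒  -7q = -5  ⇒  q = 5/7.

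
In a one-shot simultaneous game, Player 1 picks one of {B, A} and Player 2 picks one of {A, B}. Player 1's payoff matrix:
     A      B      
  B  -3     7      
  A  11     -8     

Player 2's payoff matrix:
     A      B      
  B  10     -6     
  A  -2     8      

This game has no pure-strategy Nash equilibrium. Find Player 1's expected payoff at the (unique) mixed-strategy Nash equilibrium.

For Player 1 to be willing to mix, Player 1 must be indifferent between B and A, which pins down Player 2's mix.
  Player 1's expected payoff from B: q·(-3) + (1−q)·7 = -10q + 7
  Player 1's expected payoff from A: q·11 + (1−q)·(-8) = 19q - 8
  -10q + 7 = 19q - 8  ⇒  -29q = -15  ⇒  q = 15/29.
At equilibrium Player 1 is indifferent across rows, so Player 1's payoff equals the payoff from B: (15/29)·(-3) + (14/29)·7 = 53/29.

53/29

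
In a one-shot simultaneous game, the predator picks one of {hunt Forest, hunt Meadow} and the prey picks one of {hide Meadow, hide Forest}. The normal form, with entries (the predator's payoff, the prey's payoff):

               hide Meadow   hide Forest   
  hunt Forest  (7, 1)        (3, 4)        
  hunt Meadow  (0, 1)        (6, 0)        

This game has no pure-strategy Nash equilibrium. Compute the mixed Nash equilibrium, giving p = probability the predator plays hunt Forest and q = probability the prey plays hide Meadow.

p = 1/4, q = 3/10

In a mixed equilibrium the prey is indifferent between hide Meadow and hide Forest; this condition fixes p.
  the prey's payoff to hide Meadow: p·1 + (1−p)·1 = 1
  the prey's payoff to hide Forest: p·4 + (1−p)·0 = 4p
  1 = 4p  ⇒  -4p = -1  ⇒  p = 1/4.
The predator's indifference between hunt Forest and hunt Meadow determines the prey's mixing probability q:
  the predator's payoff to hunt Forest: q·7 + (1−q)·3 = 4q + 3
  the predator's payoff to hunt Meadow: q·0 + (1−q)·6 = -6q + 6
  4q + 3 = -6q + 6  ⇒  10q = 3  ⇒  q = 3/10.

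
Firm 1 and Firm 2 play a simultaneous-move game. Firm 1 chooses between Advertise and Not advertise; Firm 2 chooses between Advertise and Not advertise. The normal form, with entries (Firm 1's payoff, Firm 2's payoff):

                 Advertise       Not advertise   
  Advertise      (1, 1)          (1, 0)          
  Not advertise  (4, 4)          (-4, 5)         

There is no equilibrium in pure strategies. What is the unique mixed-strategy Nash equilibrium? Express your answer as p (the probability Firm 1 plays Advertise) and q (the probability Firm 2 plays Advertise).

p = 1/2, q = 5/8

In a mixed equilibrium Firm 2 is indifferent between Advertise and Not advertise; this condition fixes p.
  Firm 2's payoff to Advertise: p·1 + (1−p)·4 = -3p + 4
  Firm 2's payoff to Not advertise: p·0 + (1−p)·5 = -5p + 5
  -3p + 4 = -5p + 5  ⇒  2p = 1  ⇒  p = 1/2.
For Firm 1 to be willing to mix, Firm 1 must be indifferent between Advertise and Not advertise, which pins down Firm 2's mix.
  Firm 1's payoff to Advertise: q·1 + (1−q)·1 = 1
  Firm 1's payoff to Not advertise: q·4 + (1−q)·(-4) = 8q - 4
  1 = 8q - 4  ⇒  -8q = -5  ⇒  q = 5/8.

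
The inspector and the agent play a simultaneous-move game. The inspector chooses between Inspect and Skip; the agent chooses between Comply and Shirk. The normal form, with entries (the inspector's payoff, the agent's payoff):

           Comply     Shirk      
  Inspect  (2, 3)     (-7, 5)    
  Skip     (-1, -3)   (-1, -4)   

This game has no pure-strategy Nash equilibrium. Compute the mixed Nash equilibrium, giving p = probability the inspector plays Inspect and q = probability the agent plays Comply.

The inspector's mix must leave the agent indifferent between Comply and Shirk.
  the agent's payoff to Comply: p·3 + (1−p)·(-3) = 6p - 3
  the agent's payoff to Shirk: p·5 + (1−p)·(-4) = 9p - 4
  6p - 3 = 9p - 4  ⇒  -3p = -1  ⇒  p = 1/3.
The inspector's indifference between Inspect and Skip determines the agent's mixing probability q:
  the inspector's expected payoff from Inspect: q·2 + (1−q)·(-7) = 9q - 7
  the inspector's expected payoff from Skip: q·(-1) + (1−q)·(-1) = -1
  9q - 7 = -1  ⇒  9q = 6  ⇒  q = 2/3.

p = 1/3, q = 2/3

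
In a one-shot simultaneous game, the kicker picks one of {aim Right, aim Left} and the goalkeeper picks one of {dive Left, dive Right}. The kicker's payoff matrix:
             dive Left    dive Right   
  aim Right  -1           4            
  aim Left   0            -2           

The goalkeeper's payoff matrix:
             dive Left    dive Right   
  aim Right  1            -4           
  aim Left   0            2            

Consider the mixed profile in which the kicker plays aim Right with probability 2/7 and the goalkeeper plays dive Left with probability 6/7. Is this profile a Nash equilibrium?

Check the goalkeeper's indifference given the kicker's mix p = 2/7:
  payoff from dive Left = 2/7; payoff from dive Right = 2/7 — equal.
Check the kicker's indifference given the goalkeeper's mix q = 6/7:
  payoff from aim Right = -2/7; payoff from aim Left = -2/7 — equal.
Both players are indifferent, so neither can profitably deviate.

Yes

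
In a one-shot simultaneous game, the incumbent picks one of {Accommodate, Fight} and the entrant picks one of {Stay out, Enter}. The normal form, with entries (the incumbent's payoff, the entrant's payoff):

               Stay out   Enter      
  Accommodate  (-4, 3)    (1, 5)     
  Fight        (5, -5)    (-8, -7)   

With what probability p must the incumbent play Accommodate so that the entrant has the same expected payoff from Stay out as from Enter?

p = 1/2

The incumbent's mix must leave the entrant indifferent between Stay out and Enter.
  the entrant's payoff to Stay out: p·3 + (1−p)·(-5) = 8p - 5
  the entrant's payoff to Enter: p·5 + (1−p)·(-7) = 12p - 7
  8p - 5 = 12p - 7  ⇒  -4p = -2  ⇒  p = 1/2.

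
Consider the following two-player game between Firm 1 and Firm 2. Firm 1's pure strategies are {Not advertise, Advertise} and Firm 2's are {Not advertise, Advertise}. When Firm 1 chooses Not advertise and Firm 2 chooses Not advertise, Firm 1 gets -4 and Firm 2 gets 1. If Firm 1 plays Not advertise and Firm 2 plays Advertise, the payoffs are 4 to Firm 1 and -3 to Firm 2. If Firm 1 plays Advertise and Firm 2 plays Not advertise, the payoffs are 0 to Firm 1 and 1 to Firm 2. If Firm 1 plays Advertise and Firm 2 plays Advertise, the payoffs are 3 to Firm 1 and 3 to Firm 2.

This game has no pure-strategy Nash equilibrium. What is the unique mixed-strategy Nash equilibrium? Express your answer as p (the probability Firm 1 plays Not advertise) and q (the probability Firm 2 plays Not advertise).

p = 1/3, q = 1/5

Set Firm 2's expected payoff from Not advertise equal to that from Advertise:
  Firm 2's payoff from Not advertise: p·1 + (1−p)·1 = 1
  Firm 2's payoff from Advertise: p·(-3) + (1−p)·3 = -6p + 3
  1 = -6p + 3  ⇒  6p = 2  ⇒  p = 1/3.
Firm 2's mix must leave Firm 1 indifferent between Not advertise and Advertise.
  Firm 1's payoff from Not advertise: q·(-4) + (1−q)·4 = -8q + 4
  Firm 1's payoff from Advertise: q·0 + (1−q)·3 = -3q + 3
  -8q + 4 = -3q + 3  ⇒  -5q = -1  ⇒  q = 1/5.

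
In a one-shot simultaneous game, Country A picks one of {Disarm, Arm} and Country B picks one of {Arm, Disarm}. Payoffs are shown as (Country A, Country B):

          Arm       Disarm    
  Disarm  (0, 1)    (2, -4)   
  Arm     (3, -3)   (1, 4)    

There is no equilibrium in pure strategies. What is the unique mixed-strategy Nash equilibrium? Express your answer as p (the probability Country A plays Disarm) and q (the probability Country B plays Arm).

p = 7/12, q = 1/4

In a mixed equilibrium Country B is indifferent between Arm and Disarm; this condition fixes p.
  Country B's payoff to Arm: p·1 + (1−p)·(-3) = 4p - 3
  Country B's payoff to Disarm: p·(-4) + (1−p)·4 = -8p + 4
  4p - 3 = -8p + 4  ⇒  12p = 7  ⇒  p = 7/12.
In a mixed equilibrium Country A is indifferent between Disarm and Arm; this condition fixes q.
  Country A's expected payoff from Disarm: q·0 + (1−q)·2 = -2q + 2
  Country A's expected payoff from Arm: q·3 + (1−q)·1 = 2q + 1
  -2q + 2 = 2q + 1  ⇒  -4q = -1  ⇒  q = 1/4.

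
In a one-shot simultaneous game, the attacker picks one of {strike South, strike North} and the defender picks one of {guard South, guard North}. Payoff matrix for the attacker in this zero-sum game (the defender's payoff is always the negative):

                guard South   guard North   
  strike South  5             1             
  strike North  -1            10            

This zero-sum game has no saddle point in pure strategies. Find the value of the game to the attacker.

v = 17/5

The defender's mix must leave the attacker indifferent between strike South and strike North.
  the attacker's payoff from strike South: q·5 + (1−q)·1 = 4q + 1
  the attacker's payoff from strike North: q·(-1) + (1−q)·10 = -11q + 10
  4q + 1 = -11q + 10  ⇒  15q = 9  ⇒  q = 3/5.
The value is the attacker's expected payoff against this mix (using strike South): (3/5)·5 + (2/5)·1 = 17/5.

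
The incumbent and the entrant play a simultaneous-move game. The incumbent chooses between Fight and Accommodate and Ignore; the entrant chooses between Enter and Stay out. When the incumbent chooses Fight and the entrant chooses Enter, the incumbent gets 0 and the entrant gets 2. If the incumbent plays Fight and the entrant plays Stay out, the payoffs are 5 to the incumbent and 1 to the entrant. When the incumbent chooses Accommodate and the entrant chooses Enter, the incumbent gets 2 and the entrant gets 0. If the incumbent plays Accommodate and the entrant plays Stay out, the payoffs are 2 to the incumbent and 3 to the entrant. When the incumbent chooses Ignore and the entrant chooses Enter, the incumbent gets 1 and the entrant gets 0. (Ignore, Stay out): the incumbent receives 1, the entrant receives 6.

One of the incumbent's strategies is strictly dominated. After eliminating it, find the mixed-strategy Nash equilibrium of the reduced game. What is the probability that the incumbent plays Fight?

The incumbent's strategy Ignore is strictly dominated by Accommodate: 2 > 1 and 2 > 1. Eliminate Ignore.
In a mixed equilibrium the entrant is indifferent between Enter and Stay out; this condition fixes p.
  the entrant's expected payoff from Enter: p·2 + (1−p)·0 = 2p
  the entrant's expected payoff from Stay out: p·1 + (1−p)·3 = -2p + 3
  2p = -2p + 3  ⇒  4p = 3  ⇒  p = 3/4.

p = 3/4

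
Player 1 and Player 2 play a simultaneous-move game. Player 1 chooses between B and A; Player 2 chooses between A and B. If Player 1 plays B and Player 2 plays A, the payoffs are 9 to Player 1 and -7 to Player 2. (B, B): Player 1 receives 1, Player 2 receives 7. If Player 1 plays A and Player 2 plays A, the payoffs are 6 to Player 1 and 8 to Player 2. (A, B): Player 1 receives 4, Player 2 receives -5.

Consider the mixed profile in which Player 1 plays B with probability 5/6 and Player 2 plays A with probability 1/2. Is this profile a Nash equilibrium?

No

Given Player 1's mix p = 5/6, Player 2's payoff from A is -9/2 but from B is 5. Player 2 strictly prefers B, so Player 2 would not mix.
So the proposed profile is not a Nash equilibrium.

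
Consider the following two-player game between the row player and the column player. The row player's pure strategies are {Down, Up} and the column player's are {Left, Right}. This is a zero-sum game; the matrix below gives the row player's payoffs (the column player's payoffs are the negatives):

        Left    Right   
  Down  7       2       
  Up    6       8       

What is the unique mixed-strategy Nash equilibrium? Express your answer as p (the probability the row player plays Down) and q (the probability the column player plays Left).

p = 2/7, q = 6/7

The column player's indifference between Left and Right determines the row player's mixing probability p:
  the column player's payoff from Left: p·(-7) + (1−p)·(-6) = -p - 6
  the column player's payoff from Right: p·(-2) + (1−p)·(-8) = 6p - 8
  -p - 6 = 6p - 8  ⇒  -7p = -2  ⇒  p = 2/7.
For the row player to be willing to mix, the row player must be indifferent between Down and Up, which pins down the column player's mix.
  the row player's expected payoff from Down: q·7 + (1−q)·2 = 5q + 2
  the row player's expected payoff from Up: q·6 + (1−q)·8 = -2q + 8
  5q + 2 = -2q + 8  ⇒  7q = 6  ⇒  q = 6/7.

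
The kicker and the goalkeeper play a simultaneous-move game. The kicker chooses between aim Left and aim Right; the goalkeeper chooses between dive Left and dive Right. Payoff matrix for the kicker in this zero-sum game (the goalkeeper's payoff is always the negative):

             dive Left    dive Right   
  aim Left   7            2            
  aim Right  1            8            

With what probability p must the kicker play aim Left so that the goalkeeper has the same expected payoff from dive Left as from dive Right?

The kicker's mix must leave the goalkeeper indifferent between dive Left and dive Right.
  the goalkeeper's expected payoff from dive Left: p·(-7) + (1−p)·(-1) = -6p - 1
  the goalkeeper's expected payoff from dive Right: p·(-2) + (1−p)·(-8) = 6p - 8
  -6p - 1 = 6p - 8  ⇒  -12p = -7  ⇒  p = 7/12.

p = 7/12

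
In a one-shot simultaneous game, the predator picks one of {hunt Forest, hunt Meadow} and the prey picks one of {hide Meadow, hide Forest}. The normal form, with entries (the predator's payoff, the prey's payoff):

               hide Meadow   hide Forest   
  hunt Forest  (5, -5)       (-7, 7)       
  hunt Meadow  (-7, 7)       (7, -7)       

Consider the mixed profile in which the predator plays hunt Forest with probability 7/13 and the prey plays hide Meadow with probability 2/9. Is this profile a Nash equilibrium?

Given the prey's mix q = 2/9, the predator's payoff from hunt Forest is -13/3 but from hunt Meadow is 35/9. The predator strictly prefers hunt Meadow, so the predator would not mix.
So the proposed profile is not a Nash equilibrium.

No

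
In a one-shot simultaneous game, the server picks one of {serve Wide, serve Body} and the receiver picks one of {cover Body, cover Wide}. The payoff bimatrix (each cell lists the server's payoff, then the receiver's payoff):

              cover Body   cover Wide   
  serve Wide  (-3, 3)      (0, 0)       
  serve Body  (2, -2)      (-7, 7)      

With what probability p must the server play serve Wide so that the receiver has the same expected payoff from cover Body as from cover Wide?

In a mixed equilibrium the receiver is indifferent between cover Body and cover Wide; this condition fixes p.
  the receiver's expected payoff from cover Body: p·3 + (1−p)·(-2) = 5p - 2
  the receiver's expected payoff from cover Wide: p·0 + (1−p)·7 = -7p + 7
  5p - 2 = -7p + 7  ⇒  12p = 9  ⇒  p = 3/4.

p = 3/4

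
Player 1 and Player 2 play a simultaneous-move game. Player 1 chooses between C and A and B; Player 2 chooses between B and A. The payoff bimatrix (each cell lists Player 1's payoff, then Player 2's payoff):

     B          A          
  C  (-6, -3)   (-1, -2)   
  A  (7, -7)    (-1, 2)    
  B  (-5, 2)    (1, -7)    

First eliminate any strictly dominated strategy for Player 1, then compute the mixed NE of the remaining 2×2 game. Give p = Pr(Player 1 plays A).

p = 1/2

Player 1's strategy C is strictly dominated by B: -5 > -6 and 1 > -1. Eliminate C.
Player 1's mix must leave Player 2 indifferent between B and A.
  Player 2's payoff from B: p·(-7) + (1−p)·2 = -9p + 2
  Player 2's payoff from A: p·2 + (1−p)·(-7) = 9p - 7
  -9p + 2 = 9p - 7  ⇒  -18p = -9  ⇒  p = 1/2.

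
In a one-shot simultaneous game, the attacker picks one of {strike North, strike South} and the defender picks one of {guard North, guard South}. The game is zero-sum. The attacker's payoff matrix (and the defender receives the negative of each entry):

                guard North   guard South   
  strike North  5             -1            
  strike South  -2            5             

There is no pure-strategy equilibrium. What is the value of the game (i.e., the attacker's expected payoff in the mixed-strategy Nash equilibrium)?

v = 23/13

The attacker's indifference between strike North and strike South determines the defender's mixing probability q:
  the attacker's payoff from strike North: q·5 + (1−q)·(-1) = 6q - 1
  the attacker's payoff from strike South: q·(-2) + (1−q)·5 = -7q + 5
  6q - 1 = -7q + 5  ⇒  13q = 6  ⇒  q = 6/13.
The value is the attacker's expected payoff against this mix (using strike North): (6/13)·5 + (7/13)·(-1) = 23/13.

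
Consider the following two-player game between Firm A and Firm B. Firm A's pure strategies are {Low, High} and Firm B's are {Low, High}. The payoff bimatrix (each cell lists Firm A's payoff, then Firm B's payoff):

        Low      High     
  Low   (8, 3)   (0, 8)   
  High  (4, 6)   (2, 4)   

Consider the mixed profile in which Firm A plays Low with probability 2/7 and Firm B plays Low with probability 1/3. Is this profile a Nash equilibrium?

Check Firm B's indifference given Firm A's mix p = 2/7:
  payoff from Low = 36/7; payoff from High = 36/7 — equal.
Check Firm A's indifference given Firm B's mix q = 1/3:
  payoff from Low = 8/3; payoff from High = 8/3 — equal.
Both players are indifferent, so neither can profitably deviate.

Yes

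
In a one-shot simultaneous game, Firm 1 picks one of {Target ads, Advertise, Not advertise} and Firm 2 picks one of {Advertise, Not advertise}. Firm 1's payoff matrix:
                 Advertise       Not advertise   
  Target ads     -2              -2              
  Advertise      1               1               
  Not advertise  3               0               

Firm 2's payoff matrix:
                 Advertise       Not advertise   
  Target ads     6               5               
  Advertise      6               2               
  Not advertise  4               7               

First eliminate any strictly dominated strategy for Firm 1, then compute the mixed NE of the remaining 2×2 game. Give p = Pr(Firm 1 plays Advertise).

Firm 1's strategy Target ads is strictly dominated by Advertise: 1 > -2 and 1 > -2. Eliminate Target ads.
For Firm 2 to be willing to mix, Firm 2 must be indifferent between Advertise and Not advertise, which pins down Firm 1's mix.
  Firm 2's payoff from Advertise: p·6 + (1−p)·4 = 2p + 4
  Firm 2's payoff from Not advertise: p·2 + (1−p)·7 = -5p + 7
  2p + 4 = -5p + 7  ⇒  7p = 3  ⇒  p = 3/7.

p = 3/7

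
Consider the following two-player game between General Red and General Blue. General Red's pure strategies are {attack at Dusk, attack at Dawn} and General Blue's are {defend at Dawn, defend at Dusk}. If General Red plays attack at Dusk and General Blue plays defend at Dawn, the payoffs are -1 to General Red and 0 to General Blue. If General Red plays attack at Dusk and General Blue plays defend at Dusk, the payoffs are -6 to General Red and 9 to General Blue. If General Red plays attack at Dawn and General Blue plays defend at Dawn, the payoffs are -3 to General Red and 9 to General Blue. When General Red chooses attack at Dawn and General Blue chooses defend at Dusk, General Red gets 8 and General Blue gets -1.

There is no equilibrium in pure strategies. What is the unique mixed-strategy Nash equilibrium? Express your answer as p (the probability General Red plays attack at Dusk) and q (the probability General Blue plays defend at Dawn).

General Red's mix must leave General Blue indifferent between defend at Dawn and defend at Dusk.
  General Blue's payoff from defend at Dawn: p·0 + (1−p)·9 = -9p + 9
  General Blue's payoff from defend at Dusk: p·9 + (1−p)·(-1) = 10p - 1
  -9p + 9 = 10p - 1  ⇒  -19p = -10  ⇒  p = 10/19.
Set General Red's expected payoff from attack at Dusk equal to that from attack at Dawn:
  General Red's payoff from attack at Dusk: q·(-1) + (1−q)·(-6) = 5q - 6
  General Red's payoff from attack at Dawn: q·(-3) + (1−q)·8 = -11q + 8
  5q - 6 = -11q + 8  ⇒  16q = 14  ⇒  q = 7/8.

p = 10/19, q = 7/8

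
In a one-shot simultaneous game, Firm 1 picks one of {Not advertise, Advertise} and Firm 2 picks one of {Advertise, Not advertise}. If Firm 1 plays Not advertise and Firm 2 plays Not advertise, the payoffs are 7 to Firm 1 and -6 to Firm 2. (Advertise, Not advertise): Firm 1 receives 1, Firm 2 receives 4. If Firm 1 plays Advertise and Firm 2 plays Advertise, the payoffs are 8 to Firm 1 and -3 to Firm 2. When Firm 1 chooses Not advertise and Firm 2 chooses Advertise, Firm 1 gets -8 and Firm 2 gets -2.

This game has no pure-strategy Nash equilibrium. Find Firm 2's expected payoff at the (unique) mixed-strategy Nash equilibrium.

In a mixed equilibrium Firm 2 is indifferent between Advertise and Not advertise; this condition fixes p.
  Firm 2's payoff from Advertise: p·(-2) + (1−p)·(-3) = p - 3
  Firm 2's payoff from Not advertise: p·(-6) + (1−p)·4 = -10p + 4
  p - 3 = -10p + 4  ⇒  11p = 7  ⇒  p = 7/11.
At equilibrium Firm 2 is indifferent across columns, so Firm 2's payoff equals the payoff from Advertise: (7/11)·(-2) + (4/11)·(-3) = -26/11.

-26/11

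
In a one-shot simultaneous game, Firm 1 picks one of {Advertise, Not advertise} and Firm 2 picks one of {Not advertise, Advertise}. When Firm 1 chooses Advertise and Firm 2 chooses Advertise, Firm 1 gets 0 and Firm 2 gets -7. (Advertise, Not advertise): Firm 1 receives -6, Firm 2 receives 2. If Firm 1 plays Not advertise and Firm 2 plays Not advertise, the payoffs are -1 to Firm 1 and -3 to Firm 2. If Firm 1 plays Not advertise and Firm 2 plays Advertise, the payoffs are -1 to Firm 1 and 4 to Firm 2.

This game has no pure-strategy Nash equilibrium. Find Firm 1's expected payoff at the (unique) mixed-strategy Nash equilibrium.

For Firm 1 to be willing to mix, Firm 1 must be indifferent between Advertise and Not advertise, which pins down Firm 2's mix.
  Firm 1's payoff to Advertise: q·(-6) + (1−q)·0 = -6q
  Firm 1's payoff to Not advertise: q·(-1) + (1−q)·(-1) = -1
  -6q = -1  ⇒  -6q = -1  ⇒  q = 1/6.
At equilibrium Firm 1 is indifferent across rows, so Firm 1's payoff equals the payoff from Advertise: (1/6)·(-6) + (5/6)·0 = -1.

-1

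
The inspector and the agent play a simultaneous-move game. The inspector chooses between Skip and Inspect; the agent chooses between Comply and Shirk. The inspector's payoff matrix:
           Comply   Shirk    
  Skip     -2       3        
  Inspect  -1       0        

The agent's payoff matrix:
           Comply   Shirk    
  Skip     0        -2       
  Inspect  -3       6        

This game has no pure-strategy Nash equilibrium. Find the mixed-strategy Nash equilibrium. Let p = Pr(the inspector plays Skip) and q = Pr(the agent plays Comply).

In a mixed equilibrium the agent is indifferent between Comply and Shirk; this condition fixes p.
  the agent's payoff to Comply: p·0 + (1−p)·(-3) = 3p - 3
  the agent's payoff to Shirk: p·(-2) + (1−p)·6 = -8p + 6
  3p - 3 = -8p + 6  ⇒  11p = 9  ⇒  p = 9/11.
In a mixed equilibrium the inspector is indifferent between Skip and Inspect; this condition fixes q.
  the inspector's expected payoff from Skip: q·(-2) + (1−q)·3 = -5q + 3
  the inspector's expected payoff from Inspect: q·(-1) + (1−q)·0 = -q
  -5q + 3 = -q  ⇒  -4q = -3  ⇒  q = 3/4.

p = 9/11, q = 3/4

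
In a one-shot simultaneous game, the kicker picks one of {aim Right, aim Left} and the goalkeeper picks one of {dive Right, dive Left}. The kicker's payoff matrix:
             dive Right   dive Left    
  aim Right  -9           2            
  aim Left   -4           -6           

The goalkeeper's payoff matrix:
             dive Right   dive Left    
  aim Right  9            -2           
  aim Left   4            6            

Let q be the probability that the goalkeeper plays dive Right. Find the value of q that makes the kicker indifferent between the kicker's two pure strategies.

In a mixed equilibrium the kicker is indifferent between aim Right and aim Left; this condition fixes q.
  the kicker's payoff from aim Right: q·(-9) + (1−q)·2 = -11q + 2
  the kicker's payoff from aim Left: q·(-4) + (1−q)·(-6) = 2q - 6
  -11q + 2 = 2q - 6  ⇒  -13q = -8  ⇒  q = 8/13.

q = 8/13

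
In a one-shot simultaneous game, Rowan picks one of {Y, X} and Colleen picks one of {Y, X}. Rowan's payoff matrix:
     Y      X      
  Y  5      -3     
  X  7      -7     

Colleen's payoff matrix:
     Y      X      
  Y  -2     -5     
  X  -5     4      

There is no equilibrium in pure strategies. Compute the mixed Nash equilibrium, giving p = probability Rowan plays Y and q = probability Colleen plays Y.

p = 3/4, q = 2/3

Set Colleen's expected payoff from Y equal to that from X:
  Colleen's payoff from Y: p·(-2) + (1−p)·(-5) = 3p - 5
  Colleen's payoff from X: p·(-5) + (1−p)·4 = -9p + 4
  3p - 5 = -9p + 4  ⇒  12p = 9  ⇒  p = 3/4.
Colleen's mix must leave Rowan indifferent between Y and X.
  Rowan's expected payoff from Y: q·5 + (1−q)·(-3) = 8q - 3
  Rowan's expected payoff from X: q·7 + (1−q)·(-7) = 14q - 7
  8q - 3 = 14q - 7  ⇒  -6q = -4  ⇒  q = 2/3.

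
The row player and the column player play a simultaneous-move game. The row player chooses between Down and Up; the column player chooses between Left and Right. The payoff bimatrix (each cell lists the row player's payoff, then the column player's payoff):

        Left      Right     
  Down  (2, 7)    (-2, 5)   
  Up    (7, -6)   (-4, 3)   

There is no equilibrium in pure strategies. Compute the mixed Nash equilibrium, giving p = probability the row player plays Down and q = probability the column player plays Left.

p = 9/11, q = 2/7

The row player's mix must leave the column player indifferent between Left and Right.
  the column player's payoff from Left: p·7 + (1−p)·(-6) = 13p - 6
  the column player's payoff from Right: p·5 + (1−p)·3 = 2p + 3
  13p - 6 = 2p + 3  ⇒  11p = 9  ⇒  p = 9/11.
The column player's mix must leave the row player indifferent between Down and Up.
  the row player's expected payoff from Down: q·2 + (1−q)·(-2) = 4q - 2
  the row player's expected payoff from Up: q·7 + (1−q)·(-4) = 11q - 4
  4q - 2 = 11q - 4  ⇒  -7q = -2  ⇒  q = 2/7.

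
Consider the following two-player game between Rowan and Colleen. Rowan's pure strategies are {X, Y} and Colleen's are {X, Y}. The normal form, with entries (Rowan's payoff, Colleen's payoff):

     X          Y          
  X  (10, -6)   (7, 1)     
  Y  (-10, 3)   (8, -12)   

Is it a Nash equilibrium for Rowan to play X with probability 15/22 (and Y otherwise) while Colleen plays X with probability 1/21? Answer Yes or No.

Yes

Check Colleen's indifference given Rowan's mix p = 15/22:
  payoff from X = -69/22; payoff from Y = -69/22 — equal.
Check Rowan's indifference given Colleen's mix q = 1/21:
  payoff from X = 50/7; payoff from Y = 50/7 — equal.
Both players are indifferent, so neither can profitably deviate.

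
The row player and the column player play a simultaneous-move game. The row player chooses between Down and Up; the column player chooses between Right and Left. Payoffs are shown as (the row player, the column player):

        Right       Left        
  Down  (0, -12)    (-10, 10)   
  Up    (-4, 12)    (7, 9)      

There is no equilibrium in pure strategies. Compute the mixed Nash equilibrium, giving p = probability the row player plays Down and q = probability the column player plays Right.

The row player's mix must leave the column player indifferent between Right and Left.
  the column player's payoff from Right: p·(-12) + (1−p)·12 = -24p + 12
  the column player's payoff from Left: p·10 + (1−p)·9 = p + 9
  -24p + 12 = p + 9  ⇒  -25p = -3  ⇒  p = 3/25.
For the row player to be willing to mix, the row player must be indifferent between Down and Up, which pins down the column player's mix.
  the row player's payoff to Down: q·0 + (1−q)·(-10) = 10q - 10
  the row player's payoff to Up: q·(-4) + (1−q)·7 = -11q + 7
  10q - 10 = -11q + 7  ⇒  21q = 17  ⇒  q = 17/21.

p = 3/25, q = 17/21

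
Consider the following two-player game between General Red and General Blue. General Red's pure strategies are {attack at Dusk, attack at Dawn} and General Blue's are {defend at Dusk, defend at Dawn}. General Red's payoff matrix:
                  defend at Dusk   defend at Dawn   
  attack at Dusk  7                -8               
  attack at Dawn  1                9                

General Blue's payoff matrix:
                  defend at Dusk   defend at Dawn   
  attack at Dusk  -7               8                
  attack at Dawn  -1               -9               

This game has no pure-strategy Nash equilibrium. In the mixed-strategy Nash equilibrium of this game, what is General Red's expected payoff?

General Blue's mix must leave General Red indifferent between attack at Dusk and attack at Dawn.
  General Red's payoff to attack at Dusk: q·7 + (1−q)·(-8) = 15q - 8
  General Red's payoff to attack at Dawn: q·1 + (1−q)·9 = -8q + 9
  15q - 8 = -8q + 9  ⇒  23q = 17  ⇒  q = 17/23.
At equilibrium General Red is indifferent across rows, so General Red's payoff equals the payoff from attack at Dusk: (17/23)·7 + (6/23)·(-8) = 71/23.

71/23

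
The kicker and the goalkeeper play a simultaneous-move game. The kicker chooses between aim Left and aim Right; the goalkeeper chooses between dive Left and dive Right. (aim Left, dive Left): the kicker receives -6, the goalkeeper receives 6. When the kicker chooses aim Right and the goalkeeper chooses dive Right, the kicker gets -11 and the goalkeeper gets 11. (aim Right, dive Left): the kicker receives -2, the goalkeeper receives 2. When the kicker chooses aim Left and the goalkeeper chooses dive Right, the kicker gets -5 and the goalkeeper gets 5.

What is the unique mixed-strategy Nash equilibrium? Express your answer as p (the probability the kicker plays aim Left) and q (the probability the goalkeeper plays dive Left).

Set the goalkeeper's expected payoff from dive Left equal to that from dive Right:
  the goalkeeper's payoff from dive Left: p·6 + (1−p)·2 = 4p + 2
  the goalkeeper's payoff from dive Right: p·5 + (1−p)·11 = -6p + 11
  4p + 2 = -6p + 11  ⇒  10p = 9  ⇒  p = 9/10.
For the kicker to be willing to mix, the kicker must be indifferent between aim Left and aim Right, which pins down the goalkeeper's mix.
  the kicker's expected payoff from aim Left: q·(-6) + (1−q)·(-5) = -q - 5
  the kicker's expected payoff from aim Right: q·(-2) + (1−q)·(-11) = 9q - 11
  -q - 5 = 9q - 11  ⇒  -10q = -6  ⇒  q = 3/5.

p = 9/10, q = 3/5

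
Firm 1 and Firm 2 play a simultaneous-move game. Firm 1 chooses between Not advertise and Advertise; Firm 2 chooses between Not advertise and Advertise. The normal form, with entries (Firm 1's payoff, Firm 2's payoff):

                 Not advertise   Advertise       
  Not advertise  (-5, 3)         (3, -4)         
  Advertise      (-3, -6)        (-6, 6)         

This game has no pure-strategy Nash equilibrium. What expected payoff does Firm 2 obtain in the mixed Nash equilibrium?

-6/19

For Firm 2 to be willing to mix, Firm 2 must be indifferent between Not advertise and Advertise, which pins down Firm 1's mix.
  Firm 2's expected payoff from Not advertise: p·3 + (1−p)·(-6) = 9p - 6
  Firm 2's expected payoff from Advertise: p·(-4) + (1−p)·6 = -10p + 6
  9p - 6 = -10p + 6  ⇒  19p = 12  ⇒  p = 12/19.
At equilibrium Firm 2 is indifferent across columns, so Firm 2's payoff equals the payoff from Not advertise: (12/19)·3 + (7/19)·(-6) = -6/19.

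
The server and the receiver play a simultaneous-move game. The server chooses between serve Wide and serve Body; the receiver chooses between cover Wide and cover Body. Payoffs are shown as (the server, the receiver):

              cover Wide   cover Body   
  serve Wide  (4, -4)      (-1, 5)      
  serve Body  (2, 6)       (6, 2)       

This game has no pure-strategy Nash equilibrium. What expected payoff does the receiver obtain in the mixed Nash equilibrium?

38/13

The server's mix must leave the receiver indifferent between cover Wide and cover Body.
  the receiver's payoff from cover Wide: p·(-4) + (1−p)·6 = -10p + 6
  the receiver's payoff from cover Body: p·5 + (1−p)·2 = 3p + 2
  -10p + 6 = 3p + 2  ⇒  -13p = -4  ⇒  p = 4/13.
At equilibrium the receiver is indifferent across columns, so the receiver's payoff equals the payoff from cover Wide: (4/13)·(-4) + (9/13)·6 = 38/13.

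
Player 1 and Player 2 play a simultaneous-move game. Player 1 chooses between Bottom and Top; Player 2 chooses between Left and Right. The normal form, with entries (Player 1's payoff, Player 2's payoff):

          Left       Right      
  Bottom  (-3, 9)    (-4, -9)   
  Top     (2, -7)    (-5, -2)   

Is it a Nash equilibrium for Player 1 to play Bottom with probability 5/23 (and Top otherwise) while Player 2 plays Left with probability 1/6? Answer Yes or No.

Check Player 2's indifference given Player 1's mix p = 5/23:
  payoff from Left = -81/23; payoff from Right = -81/23 — equal.
Check Player 1's indifference given Player 2's mix q = 1/6:
  payoff from Bottom = -23/6; payoff from Top = -23/6 — equal.
Both players are indifferent, so neither can profitably deviate.

Yes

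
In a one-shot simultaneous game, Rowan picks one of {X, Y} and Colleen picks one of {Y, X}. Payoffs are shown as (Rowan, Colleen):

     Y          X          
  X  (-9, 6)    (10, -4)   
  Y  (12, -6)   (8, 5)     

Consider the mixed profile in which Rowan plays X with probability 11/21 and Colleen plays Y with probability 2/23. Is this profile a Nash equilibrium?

Yes

Check Colleen's indifference given Rowan's mix p = 11/21:
  payoff from Y = 2/7; payoff from X = 2/7 — equal.
Check Rowan's indifference given Colleen's mix q = 2/23:
  payoff from X = 192/23; payoff from Y = 192/23 — equal.
Both players are indifferent, so neither can profitably deviate.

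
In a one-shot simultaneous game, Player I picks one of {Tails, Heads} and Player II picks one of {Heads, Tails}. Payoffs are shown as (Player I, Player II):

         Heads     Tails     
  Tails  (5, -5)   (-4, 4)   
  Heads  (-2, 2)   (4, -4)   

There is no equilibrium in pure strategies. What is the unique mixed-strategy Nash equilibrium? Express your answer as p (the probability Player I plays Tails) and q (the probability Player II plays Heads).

Player I's mix must leave Player II indifferent between Heads and Tails.
  Player II's expected payoff from Heads: p·(-5) + (1−p)·2 = -7p + 2
  Player II's expected payoff from Tails: p·4 + (1−p)·(-4) = 8p - 4
  -7p + 2 = 8p - 4  ⇒  -15p = -6  ⇒  p = 2/5.
For Player I to be willing to mix, Player I must be indifferent between Tails and Heads, which pins down Player II's mix.
  Player I's expected payoff from Tails: q·5 + (1−q)·(-4) = 9q - 4
  Player I's expected payoff from Heads: q·(-2) + (1−q)·4 = -6q + 4
  9q - 4 = -6q + 4  ⇒  15q = 8  ⇒  q = 8/15.

p = 2/5, q = 8/15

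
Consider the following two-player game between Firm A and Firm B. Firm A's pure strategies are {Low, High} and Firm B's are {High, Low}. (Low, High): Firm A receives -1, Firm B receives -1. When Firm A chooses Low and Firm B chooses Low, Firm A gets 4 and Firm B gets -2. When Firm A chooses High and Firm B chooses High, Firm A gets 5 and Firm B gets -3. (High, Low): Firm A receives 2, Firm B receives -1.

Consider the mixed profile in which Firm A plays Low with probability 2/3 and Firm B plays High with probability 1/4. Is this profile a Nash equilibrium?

Yes

Check Firm B's indifference given Firm A's mix p = 2/3:
  payoff from High = -5/3; payoff from Low = -5/3 — equal.
Check Firm A's indifference given Firm B's mix q = 1/4:
  payoff from Low = 11/4; payoff from High = 11/4 — equal.
Both players are indifferent, so neither can profitably deviate.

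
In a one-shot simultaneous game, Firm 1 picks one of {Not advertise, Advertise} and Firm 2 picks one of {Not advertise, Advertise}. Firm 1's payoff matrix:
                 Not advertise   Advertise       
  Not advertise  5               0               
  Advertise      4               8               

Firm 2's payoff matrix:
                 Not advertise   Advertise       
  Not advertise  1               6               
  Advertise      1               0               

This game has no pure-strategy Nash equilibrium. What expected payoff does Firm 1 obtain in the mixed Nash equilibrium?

In a mixed equilibrium Firm 1 is indifferent between Not advertise and Advertise; this condition fixes q.
  Firm 1's payoff from Not advertise: q·5 + (1−q)·0 = 5q
  Firm 1's payoff from Advertise: q·4 + (1−q)·8 = -4q + 8
  5q = -4q + 8  ⇒  9q = 8  ⇒  q = 8/9.
At equilibrium Firm 1 is indifferent across rows, so Firm 1's payoff equals the payoff from Not advertise: (8/9)·5 + (1/9)·0 = 40/9.

40/9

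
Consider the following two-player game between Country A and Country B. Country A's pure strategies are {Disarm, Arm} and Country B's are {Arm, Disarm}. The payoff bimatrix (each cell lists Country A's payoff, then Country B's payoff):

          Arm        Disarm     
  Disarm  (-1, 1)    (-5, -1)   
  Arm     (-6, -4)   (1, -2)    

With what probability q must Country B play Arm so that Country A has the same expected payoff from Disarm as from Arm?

q = 6/11

Country A's indifference between Disarm and Arm determines Country B's mixing probability q:
  Country A's expected payoff from Disarm: q·(-1) + (1−q)·(-5) = 4q - 5
  Country A's expected payoff from Arm: q·(-6) + (1−q)·1 = -7q + 1
  4q - 5 = -7q + 1  ⇒  11q = 6  ⇒  q = 6/11.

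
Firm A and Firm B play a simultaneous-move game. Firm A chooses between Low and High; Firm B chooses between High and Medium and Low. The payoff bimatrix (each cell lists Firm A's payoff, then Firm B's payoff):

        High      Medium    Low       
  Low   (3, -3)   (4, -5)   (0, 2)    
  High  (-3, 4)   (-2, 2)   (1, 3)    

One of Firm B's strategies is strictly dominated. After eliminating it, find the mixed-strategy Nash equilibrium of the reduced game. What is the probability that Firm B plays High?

Firm B's strategy Medium is strictly dominated by High: -3 > -5 and 4 > 2. Eliminate Medium.
Set Firm A's expected payoff from Low equal to that from High:
  Firm A's payoff to Low: q·3 + (1−q)·0 = 3q
  Firm A's payoff to High: q·(-3) + (1−q)·1 = -4q + 1
  3q = -4q + 1  ⇒  7q = 1  ⇒  q = 1/7.

q = 1/7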